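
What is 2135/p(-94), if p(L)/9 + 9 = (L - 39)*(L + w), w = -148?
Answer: 2135/289593 ≈ 0.0073724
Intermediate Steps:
p(L) = -81 + 9*(-148 + L)*(-39 + L) (p(L) = -81 + 9*((L - 39)*(L - 148)) = -81 + 9*((-39 + L)*(-148 + L)) = -81 + 9*((-148 + L)*(-39 + L)) = -81 + 9*(-148 + L)*(-39 + L))
2135/p(-94) = 2135/(51867 - 1683*(-94) + 9*(-94)**2) = 2135/(51867 + 158202 + 9*8836) = 2135/(51867 + 158202 + 79524) = 2135/289593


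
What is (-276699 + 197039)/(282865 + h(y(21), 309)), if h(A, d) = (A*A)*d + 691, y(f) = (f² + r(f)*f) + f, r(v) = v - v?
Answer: -2845/2365634 ≈ -0.0012026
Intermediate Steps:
r(v) = 0
y(f) = f + f² (y(f) = (f² + 0*f) + f = (f² + 0) + f = f² + f = f + f²)
h(A, d) = 691 + d*A² (h(A, d) = A²*d + 691 = d*A² + 691 = 691 + d*A²)
(-276699 + 197039)/(282865 + h(y(21), 309)) = (-276699 + 197039)/(282865 + (691 + 309*(21*(1 + 21))²)) = -79660/(282865 + (691 + 309*(21*22)²)) = -79660/(282865 + (691 + 309*462²)) = -79660/(282865 + (691 + 309*213444)) = -79660/(282865 + (691 + 65954196)) = -79660/(282865 + 65954887) = -79660/66237752 = -79660*1/66237752 = -2845/2365634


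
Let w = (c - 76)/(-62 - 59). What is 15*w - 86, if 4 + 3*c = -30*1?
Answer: -9096/121 ≈ -75.174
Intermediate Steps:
c = -34/3 (c = -4/3 + (-30*1)/3 = -4/3 + (⅓)*(-30) = -4/3 - 10 = -34/3 ≈ -11.333)
w = 262/363 (w = (-34/3 - 76)/(-62 - 59) = -262/3/(-121) = -262/3*(-1/121) = 262/363 ≈ 0.72176)
15*w - 86 = 15*(262/363) - 86 = 1310/121 - 86 = -9096/121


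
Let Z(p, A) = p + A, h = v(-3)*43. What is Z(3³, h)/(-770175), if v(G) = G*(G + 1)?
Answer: -19/51345 ≈ -0.00037005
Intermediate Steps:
v(G) = G*(1 + G)
h = 258 (h = -3*(1 - 3)*43 = -3*(-2)*43 = 6*43 = 258)
Z(p, A) = A + p
Z(3³, h)/(-770175) = (258 + 3³)/(-770175) = (258 + 27)*(-1/770175) = 285*(-1/770175) = -19/51345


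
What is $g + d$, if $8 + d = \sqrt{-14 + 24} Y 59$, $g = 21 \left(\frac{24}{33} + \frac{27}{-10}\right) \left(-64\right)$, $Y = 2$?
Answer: $\frac{145384}{55} + 118 \sqrt{10} \approx 3016.5$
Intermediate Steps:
$g = \frac{145824}{55}$ ($g = 21 \left(24 \cdot \frac{1}{33} + 27 \left(- \frac{1}{10}\right)\right) \left(-64\right) = 21 \left(\frac{8}{11} - \frac{27}{10}\right) \left(-64\right) = 21 \left(- \frac{217}{110}\right) \left(-64\right) = \left(- \frac{4557}{110}\right) \left(-64\right) = \frac{145824}{55} \approx 2651.3$)
$d = -8 + 118 \sqrt{10}$ ($d = -8 + \sqrt{-14 + 24} \cdot 2 \cdot 59 = -8 + \sqrt{10} \cdot 2 \cdot 59 = -8 + 2 \sqrt{10} \cdot 59 = -8 + 118 \sqrt{10} \approx 365.15$)
$g + d = \frac{145824}{55} - \left(8 - 118 \sqrt{10}\right) = \frac{145384}{55} + 118 \sqrt{10}$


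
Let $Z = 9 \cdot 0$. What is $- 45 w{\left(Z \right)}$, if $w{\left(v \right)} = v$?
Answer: $0$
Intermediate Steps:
$Z = 0$
$- 45 w{\left(Z \right)} = \left(-45\right) 0 = 0$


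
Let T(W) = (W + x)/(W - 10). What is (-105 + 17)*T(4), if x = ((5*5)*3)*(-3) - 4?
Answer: -3300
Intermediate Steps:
x = -229 (x = (25*3)*(-3) - 4 = 75*(-3) - 4 = -225 - 4 = -229)
T(W) = (-229 + W)/(-10 + W) (T(W) = (W - 229)/(W - 10) = (-229 + W)/(-10 + W))
(-105 + 17)*T(4) = (-105 + 17)*((-229 + 4)/(-10 + 4)) = -88*(-225)/(-6) = -(-44)*(-225)/3 = -88*75/2 = -3300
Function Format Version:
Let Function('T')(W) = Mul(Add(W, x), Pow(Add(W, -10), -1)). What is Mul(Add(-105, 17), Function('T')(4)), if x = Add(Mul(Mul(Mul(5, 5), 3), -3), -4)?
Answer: -3300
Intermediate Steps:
x = -229 (x = Add(Mul(Mul(25, 3), -3), -4) = Add(Mul(75, -3), -4) = Add(-225, -4) = -229)
Function('T')(W) = Mul(Pow(Add(-10, W), -1), Add(-229, W)) (Function('T')(W) = Mul(Add(W, -229), Pow(Add(W, -10), -1)) = Mul(Add(-229, W), Pow(Add(-10, W), -1)) = Mul(Pow(Add(-10, W), -1), Add(-229, W)))
Mul(Add(-105, 17), Function('T')(4)) = Mul(Add(-105, 17), Mul(Pow(Add(-10, 4), -1), Add(-229, 4))) = Mul(-88, Mul(Pow(-6, -1), -225)) = Mul(-88, Mul(Rational(-1, 6), -225)) = Mul(-88, Rational(75, 2)) = -3300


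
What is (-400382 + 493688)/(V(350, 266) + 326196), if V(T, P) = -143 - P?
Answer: 93306/325787 ≈ 0.28640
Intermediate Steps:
(-400382 + 493688)/(V(350, 266) + 326196) = (-400382 + 493688)/((-143 - 1*266) + 326196) = 93306/((-143 - 266) + 326196) = 93306/(-409 + 326196) = 93306/325787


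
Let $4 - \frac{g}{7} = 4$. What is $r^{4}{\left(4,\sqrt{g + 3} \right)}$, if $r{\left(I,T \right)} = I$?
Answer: $256$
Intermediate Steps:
$g = 0$ ($g = 28 - 28 = 0$)
$r^{4}{\left(4,\sqrt{g + 3} \right)} = 4^{4} = 256$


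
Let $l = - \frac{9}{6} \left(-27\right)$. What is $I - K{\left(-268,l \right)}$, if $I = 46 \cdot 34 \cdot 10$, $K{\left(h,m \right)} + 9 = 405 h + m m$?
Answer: $\frac{490195}{4} \approx 1.2255 \cdot 10^{5}$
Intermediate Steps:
$l = \frac{81}{2}$ ($l = \left(-9\right) \frac{1}{6} \left(-27\right) = \left(- \frac{3}{2}\right) \left(-27\right) = \frac{81}{2} \approx 40.5$)
$K{\left(h,m \right)} = -9 + m^{2} + 405 h$ ($K{\left(h,m \right)} = -9 + \left(405 h + m m\right) = -9 + \left(405 h + m^{2}\right) = -9 + \left(m^{2} + 405 h\right) = -9 + m^{2} + 405 h$)
$I = 15640$ ($I = 1564 \cdot 10 = 15640$)
$I - K{\left(-268,l \right)} = 15640 - \left(-9 + \left(\frac{81}{2}\right)^{2} + 405 \left(-268\right)\right) = 15640 - \left(-9 + \frac{6561}{4} - 108540\right) = 15640 - - \frac{427635}{4} = 15640 + \frac{427635}{4} = \frac{490195}{4}$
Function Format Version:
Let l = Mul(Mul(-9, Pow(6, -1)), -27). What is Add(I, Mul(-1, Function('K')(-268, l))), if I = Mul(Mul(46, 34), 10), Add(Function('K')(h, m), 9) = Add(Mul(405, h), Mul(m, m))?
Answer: Rational(490195, 4) ≈ 1.2255e+5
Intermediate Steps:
l = Rational(81, 2) (l = Mul(Mul(-9, Rational(1, 6)), -27) = Mul(Rational(-3, 2), -27) = Rational(81, 2) ≈ 40.500)
Function('K')(h, m) = Add(-9, Pow(m, 2), Mul(405, h)) (Function('K')(h, m) = Add(-9, Add(Mul(405, h), Mul(m, m))) = Add(-9, Add(Mul(405, h), Pow(m, 2))) = Add(-9, Add(Pow(m, 2), Mul(405, h))) = Add(-9, Pow(m, 2), Mul(405, h)))
I = 15640 (I = Mul(1564, 10) = 15640)
Add(I, Mul(-1, Function('K')(-268, l))) = Add(15640, Mul(-1, Add(-9, Pow(Rational(81, 2), 2), Mul(405, -268)))) = Add(15640, Mul(-1, Add(-9, Rational(6561, 4), -108540))) = Add(15640, Mul(-1, Rational(-427635, 4))) = Add(15640, Rational(427635, 4)) = Rational(490195, 4)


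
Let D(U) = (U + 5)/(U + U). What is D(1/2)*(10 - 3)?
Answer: 77/2 ≈ 38.500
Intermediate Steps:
D(U) = (5 + U)/(2*U) (D(U) = (5 + U)/((2*U)) = (5 + U)*(1/(2*U)) = (5 + U)/(2*U))
D(1/2)*(10 - 3) = ((5 + 1/2)/(2*(1/2)))*(10 - 3) = ((5 + 1/2)/(2*(1/2)))*7 = ((1/2)*2*(11/2))*7 = (11/2)*7 = 77/2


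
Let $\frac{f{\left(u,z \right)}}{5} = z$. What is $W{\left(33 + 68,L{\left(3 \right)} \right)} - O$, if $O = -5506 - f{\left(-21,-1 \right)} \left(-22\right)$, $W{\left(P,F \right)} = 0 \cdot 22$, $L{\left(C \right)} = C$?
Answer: $5616$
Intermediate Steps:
$f{\left(u,z \right)} = 5 z$
$W{\left(P,F \right)} = 0$
$O = -5616$ ($O = -5506 - 5 \left(-1\right) \left(-22\right) = -5506 - \left(-5\right) \left(-22\right) = -5506 - 110 = -5616$)
$W{\left(33 + 68,L{\left(3 \right)} \right)} - O = 0 - -5616 = 0 + 5616 = 5616$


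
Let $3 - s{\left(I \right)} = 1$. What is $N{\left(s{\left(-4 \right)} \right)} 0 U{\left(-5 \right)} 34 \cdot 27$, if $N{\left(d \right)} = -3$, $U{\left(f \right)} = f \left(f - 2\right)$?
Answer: $0$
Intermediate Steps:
$U{\left(f \right)} = f \left(-2 + f\right)$
$s{\left(I \right)} = 2$ ($s{\left(I \right)} = 3 - 1 = 2$)
$N{\left(s{\left(-4 \right)} \right)} 0 U{\left(-5 \right)} 34 \cdot 27 = \left(-3\right) 0 \left(- 5 \left(-2 - 5\right)\right) 34 \cdot 27 = 0 \left(\left(-5\right) \left(-7\right)\right) 34 \cdot 27 = 0 \cdot 35 \cdot 34 \cdot 27 = 0 \cdot 34 \cdot 27 = 0 \cdot 27 = 0$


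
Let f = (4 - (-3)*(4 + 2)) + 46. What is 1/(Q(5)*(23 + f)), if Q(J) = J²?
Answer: 1/2275 ≈ 0.00043956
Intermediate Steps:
f = 68 (f = (4 - (-3)*6) + 46 = (4 - 1*(-18)) + 46 = (4 + 18) + 46 = 22 + 46 = 68)
1/(Q(5)*(23 + f)) = 1/(5²*(23 + 68)) = 1/(25*91) = 1/2275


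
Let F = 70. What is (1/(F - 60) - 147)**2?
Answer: 2157961/100 ≈ 21580.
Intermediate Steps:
(1/(F - 60) - 147)**2 = (1/(70 - 60) - 147)**2 = (1/10 - 147)**2 = (-1469/10)**2 = 2157961/100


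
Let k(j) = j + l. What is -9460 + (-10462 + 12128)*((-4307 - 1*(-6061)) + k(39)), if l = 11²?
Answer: 3179264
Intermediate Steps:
l = 121
k(j) = 121 + j (k(j) = j + 121 = 121 + j)
-9460 + (-10462 + 12128)*((-4307 - 1*(-6061)) + k(39)) = -9460 + (-10462 + 12128)*((-4307 - 1*(-6061)) + (121 + 39)) = -9460 + 1666*((-4307 + 6061) + 160) = -9460 + 1666*(1754 + 160) = -9460 + 1666*1914 = -9460 + 3188724 = 3179264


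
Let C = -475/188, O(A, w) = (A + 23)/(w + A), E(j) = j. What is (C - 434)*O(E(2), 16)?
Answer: -2051675/3384 ≈ -606.29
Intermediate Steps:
O(A, w) = (23 + A)/(A + w)
C = -475/188 (C = -475*1/188 = -475/188 ≈ -2.5266)
(C - 434)*O(E(2), 16) = (-475/188 - 434)*((23 + 2)/(2 + 16)) = -82067*25/(188*18) = -82067*25/3384 = -82067/188*25/18 = -2051675/3384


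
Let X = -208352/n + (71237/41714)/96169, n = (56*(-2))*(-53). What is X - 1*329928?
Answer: -491084493784663533/1488301250086 ≈ -3.2996e+5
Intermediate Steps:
n = 5936 (n = -112*(-53) = 5936)
X = -52238946289725/1488301250086 (X = -208352/5936 + (71237/41714)/96169 = -208352*1/5936 + (71237*(1/41714))*(1/96169) = -13022/371 + (71237/41714)*(1/96169) = -13022/371 + 71237/4011593666 = -52238946289725/1488301250086 ≈ -35.100)
X - 1*329928 = -52238946289725/1488301250086 - 1*329928 = -52238946289725/1488301250086 - 329928 = -491084493784663533/1488301250086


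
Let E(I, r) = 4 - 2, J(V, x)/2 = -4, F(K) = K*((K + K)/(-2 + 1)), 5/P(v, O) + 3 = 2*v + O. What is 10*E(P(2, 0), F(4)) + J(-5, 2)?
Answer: 12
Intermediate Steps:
P(v, O) = 5/(-3 + O + 2*v) (P(v, O) = 5/(-3 + (2*v + O)) = 5/(-3 + (O + 2*v)) = 5/(-3 + O + 2*v))
F(K) = -2*K² (F(K) = K*((2*K)/(-1)) = K*((2*K)*(-1)) = K*(-2*K) = -2*K²)
J(V, x) = -8 (J(V, x) = 2*(-4) = -8)
E(I, r) = 2
10*E(P(2, 0), F(4)) + J(-5, 2) = 10*2 - 8 = 20 - 8 = 12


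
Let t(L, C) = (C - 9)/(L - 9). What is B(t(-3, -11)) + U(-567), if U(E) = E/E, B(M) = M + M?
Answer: 13/3 ≈ 4.3333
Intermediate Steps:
t(L, C) = (-9 + C)/(-9 + L)
B(M) = 2*M
U(E) = 1
B(t(-3, -11)) + U(-567) = 2*((-9 - 11)/(-9 - 3)) + 1 = 2*(-20/(-12)) + 1 = 2*(-1/12*(-20)) + 1 = 2*(5/3) + 1 = 10/3 + 1 = 13/3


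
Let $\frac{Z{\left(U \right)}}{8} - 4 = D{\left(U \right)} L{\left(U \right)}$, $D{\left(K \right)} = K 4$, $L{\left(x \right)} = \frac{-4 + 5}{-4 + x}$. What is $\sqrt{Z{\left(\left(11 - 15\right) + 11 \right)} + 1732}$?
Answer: $\frac{2 \sqrt{4137}}{3} \approx 42.88$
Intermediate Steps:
$L{\left(x \right)} = \frac{1}{-4 + x}$ ($L{\left(x \right)} = 1 \frac{1}{-4 + x} = \frac{1}{-4 + x}$)
$D{\left(K \right)} = 4 K$
$Z{\left(U \right)} = 32 + \frac{32 U}{-4 + U}$ ($Z{\left(U \right)} = 32 + 8 \frac{4 U}{-4 + U} = 32 + \frac{32 U}{-4 + U}$)
$\sqrt{Z{\left(\left(11 - 15\right) + 11 \right)} + 1732} = \sqrt{\frac{64 \left(-2 + \left(\left(11 - 15\right) + 11\right)\right)}{-4 + \left(\left(11 - 15\right) + 11\right)} + 1732} = \sqrt{\frac{64 \left(-2 + \left(-4 + 11\right)\right)}{-4 + \left(-4 + 11\right)} + 1732} = \sqrt{\frac{64 \left(-2 + 7\right)}{-4 + 7} + 1732} = \sqrt{64 \cdot \frac{1}{3} \cdot 5 + 1732} = \sqrt{\frac{320}{3} + 1732} = \sqrt{\frac{5516}{3}} = \frac{2 \sqrt{4137}}{3}$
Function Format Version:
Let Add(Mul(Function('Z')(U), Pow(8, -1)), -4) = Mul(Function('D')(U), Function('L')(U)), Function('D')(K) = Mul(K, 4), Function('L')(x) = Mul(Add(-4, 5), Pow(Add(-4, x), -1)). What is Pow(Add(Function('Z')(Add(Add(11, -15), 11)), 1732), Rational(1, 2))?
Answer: Mul(Rational(2, 3), Pow(4137, Rational(1, 2))) ≈ 42.880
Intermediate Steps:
Function('L')(x) = Pow(Add(-4, x), -1) (Function('L')(x) = Mul(1, Pow(Add(-4, x), -1)) = Pow(Add(-4, x), -1))
Function('D')(K) = Mul(4, K)
Function('Z')(U) = Add(32, Mul(32, U, Pow(Add(-4, U), -1))) (Function('Z')(U) = Add(32, Mul(8, Mul(Mul(4, U), Pow(Add(-4, U), -1)))) = Add(32, Mul(8, Mul(4, U, Pow(Add(-4, U), -1)))) = Add(32, Mul(32, U, Pow(Add(-4, U), -1))))
Pow(Add(Function('Z')(Add(Add(11, -15), 11)), 1732), Rational(1, 2)) = Pow(Add(Mul(64, Pow(Add(-4, Add(Add(11, -15), 11)), -1), Add(-2, Add(Add(11, -15), 11))), 1732), Rational(1, 2)) = Pow(Add(Mul(64, Pow(Add(-4, Add(-4, 11)), -1), Add(-2, Add(-4, 11))), 1732), Rational(1, 2)) = Pow(Add(Mul(64, Pow(Add(-4, 7), -1), Add(-2, 7)), 1732), Rational(1, 2)) = Pow(Add(Mul(64, Pow(3, -1), 5), 1732), Rational(1, 2)) = Pow(Add(Mul(64, Rational(1, 3), 5), 1732), Rational(1, 2)) = Pow(Add(Rational(320, 3), 1732), Rational(1, 2)) = Pow(Rational(5516, 3), Rational(1, 2)) = Mul(Rational(2, 3), Pow(4137, Rational(1, 2)))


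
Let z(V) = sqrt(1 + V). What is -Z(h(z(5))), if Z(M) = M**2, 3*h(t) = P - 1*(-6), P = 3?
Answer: -9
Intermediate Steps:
h(t) = 3 (h(t) = (3 - 1*(-6))/3 = (3 + 6)/3 = (1/3)*9 = 3)
-Z(h(z(5))) = -1*3**2 = -1*9 = -9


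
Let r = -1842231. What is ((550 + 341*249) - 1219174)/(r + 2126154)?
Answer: -377905/94641 ≈ -3.9930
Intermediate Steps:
((550 + 341*249) - 1219174)/(r + 2126154) = ((550 + 341*249) - 1219174)/(-1842231 + 2126154) = ((550 + 84909) - 1219174)/283923 = (85459 - 1219174)*(1/283923) = -1133715*1/283923 = -377905/94641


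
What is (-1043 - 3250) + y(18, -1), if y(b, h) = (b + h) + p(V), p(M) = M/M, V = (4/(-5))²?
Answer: -4275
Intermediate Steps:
V = 16/25 (V = (4*(-⅕))² = (-⅘)² = 16/25 ≈ 0.64000)
p(M) = 1
y(b, h) = 1 + b + h (y(b, h) = (b + h) + 1 = 1 + b + h)
(-1043 - 3250) + y(18, -1) = (-1043 - 3250) + (1 + 18 - 1) = -4293 + 18 = -4275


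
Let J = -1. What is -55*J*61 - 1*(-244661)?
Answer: 248016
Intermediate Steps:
-55*J*61 - 1*(-244661) = -55*(-1)*61 - 1*(-244661) = 55*61 + 244661 = 3355 + 244661 = 248016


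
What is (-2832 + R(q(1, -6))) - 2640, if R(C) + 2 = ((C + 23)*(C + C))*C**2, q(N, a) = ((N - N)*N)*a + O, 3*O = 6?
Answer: -5074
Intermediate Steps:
O = 2 (O = (1/3)*6 = 2)
q(N, a) = 2 (q(N, a) = ((N - N)*N)*a + 2 = (0*N)*a + 2 = 0*a + 2 = 0 + 2 = 2)
R(C) = -2 + 2*C**3*(23 + C) (R(C) = -2 + ((C + 23)*(C + C))*C**2 = -2 + ((23 + C)*(2*C))*C**2 = -2 + (2*C*(23 + C))*C**2 = -2 + 2*C**3*(23 + C))
(-2832 + R(q(1, -6))) - 2640 = (-2832 + (-2 + 2*2**4 + 46*2**3)) - 2640 = (-2832 + (-2 + 2*16 + 46*8)) - 2640 = (-2832 + (-2 + 32 + 368)) - 2640 = (-2832 + 398) - 2640 = -2434 - 2640 = -5074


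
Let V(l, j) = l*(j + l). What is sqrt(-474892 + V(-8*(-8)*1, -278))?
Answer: 2*I*sqrt(122147) ≈ 698.99*I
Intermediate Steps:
sqrt(-474892 + V(-8*(-8)*1, -278)) = sqrt(-474892 + (-8*(-8)*1)*(-278 - 8*(-8)*1)) = sqrt(-474892 + (64*1)*(-278 + 64*1)) = sqrt(-474892 + 64*(-278 + 64)) = sqrt(-474892 + 64*(-214)) = sqrt(-474892 - 13696) = sqrt(-488588) = 2*I*sqrt(122147)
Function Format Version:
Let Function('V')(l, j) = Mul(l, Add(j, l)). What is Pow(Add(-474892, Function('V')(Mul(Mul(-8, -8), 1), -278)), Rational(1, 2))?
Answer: Mul(2, I, Pow(122147, Rational(1, 2))) ≈ Mul(698.99, I)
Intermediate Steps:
Pow(Add(-474892, Function('V')(Mul(Mul(-8, -8), 1), -278)), Rational(1, 2)) = Pow(Add(-474892, Mul(Mul(Mul(-8, -8), 1), Add(-278, Mul(Mul(-8, -8), 1)))), Rational(1, 2)) = Pow(Add(-474892, Mul(Mul(64, 1), Add(-278, Mul(64, 1)))), Rational(1, 2)) = Pow(Add(-474892, Mul(64, Add(-278, 64))), Rational(1, 2)) = Pow(Add(-474892, Mul(64, -214)), Rational(1, 2)) = Pow(Add(-474892, -13696), Rational(1, 2)) = Pow(-488588, Rational(1, 2)) = Mul(2, I, Pow(122147, Rational(1, 2)))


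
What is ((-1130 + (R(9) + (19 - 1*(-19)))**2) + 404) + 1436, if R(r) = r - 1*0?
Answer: 2919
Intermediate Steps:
R(r) = r (R(r) = r + 0 = r)
((-1130 + (R(9) + (19 - 1*(-19)))**2) + 404) + 1436 = ((-1130 + (9 + (19 - 1*(-19)))**2) + 404) + 1436 = ((-1130 + (9 + (19 + 19))**2) + 404) + 1436 = ((-1130 + (9 + 38)**2) + 404) + 1436 = ((-1130 + 47**2) + 404) + 1436 = ((-1130 + 2209) + 404) + 1436 = (1079 + 404) + 1436 = 1483 + 1436 = 2919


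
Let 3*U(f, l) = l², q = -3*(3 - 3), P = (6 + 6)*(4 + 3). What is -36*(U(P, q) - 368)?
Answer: 13248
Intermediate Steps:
P = 84 (P = 12*7 = 84)
q = 0 (q = -3*0 = 0)
U(f, l) = l²/3
-36*(U(P, q) - 368) = -36*((⅓)*0² - 368) = -36*((⅓)*0 - 368) = -36*(0 - 368) = -36*(-368) = 13248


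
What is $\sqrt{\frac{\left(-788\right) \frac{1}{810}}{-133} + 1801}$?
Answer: $\frac{211 \sqrt{1449035}}{5985} \approx 42.438$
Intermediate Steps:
$\sqrt{\frac{\left(-788\right) \frac{1}{810}}{-133} + 1801} = \sqrt{\left(-788\right) \frac{1}{810} \left(- \frac{1}{133}\right) + 1801} = \sqrt{\left(- \frac{394}{405}\right) \left(- \frac{1}{133}\right) + 1801} = \sqrt{\frac{394}{53865} + 1801} = \sqrt{\frac{97011259}{53865}} = \frac{211 \sqrt{1449035}}{5985}$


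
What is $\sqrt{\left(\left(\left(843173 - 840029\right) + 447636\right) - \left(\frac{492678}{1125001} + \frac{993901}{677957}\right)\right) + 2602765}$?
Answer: $\frac{\sqrt{1776291220369647755203091116826}}{762702302957} \approx 1747.4$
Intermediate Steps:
$\sqrt{\left(\left(\left(843173 - 840029\right) + 447636\right) - \left(\frac{492678}{1125001} + \frac{993901}{677957}\right)\right) + 2602765} = \sqrt{\left(\left(3144 + 447636\right) - \frac{1452154117747}{762702302957}\right) + 2602765} = \sqrt{\left(450780 - \frac{1452154117747}{762702302957}\right) + 2602765} = \sqrt{\frac{343809491972838713}{762702302957} + 2602765} = \sqrt{\frac{2328944351528714818}{762702302957}} = \frac{\sqrt{1776291220369647755203091116826}}{762702302957}$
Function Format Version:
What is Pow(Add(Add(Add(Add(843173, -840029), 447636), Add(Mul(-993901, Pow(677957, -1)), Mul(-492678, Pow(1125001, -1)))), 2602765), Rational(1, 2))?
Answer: Mul(Rational(1, 762702302957), Pow(1776291220369647755203091116826, Rational(1, 2))) ≈ 1747.4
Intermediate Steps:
Pow(Add(Add(Add(Add(843173, -840029), 447636), Add(Mul(-993901, Pow(677957, -1)), Mul(-492678, Pow(1125001, -1)))), 2602765), Rational(1, 2)) = Pow(Add(Add(Add(3144, 447636), Add(Mul(-993901, Rational(1, 677957)), Mul(-492678, Rational(1, 1125001)))), 2602765), Rational(1, 2)) = Pow(Add(Add(450780, Add(Rational(-993901, 677957), Rational(-492678, 1125001))), 2602765), Rational(1, 2)) = Pow(Add(Add(450780, Rational(-1452154117747, 762702302957)), 2602765), Rational(1, 2)) = Pow(Add(Rational(343809491972838713, 762702302957), 2602765), Rational(1, 2)) = Pow(Rational(2328944351528714818, 762702302957), Rational(1, 2)) = Mul(Rational(1, 762702302957), Pow(1776291220369647755203091116826, Rational(1, 2)))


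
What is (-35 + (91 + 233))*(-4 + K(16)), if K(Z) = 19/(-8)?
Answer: -14739/8 ≈ -1842.4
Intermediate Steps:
K(Z) = -19/8 (K(Z) = 19*(-⅛) = -19/8)
(-35 + (91 + 233))*(-4 + K(16)) = (-35 + (91 + 233))*(-4 - 19/8) = (-35 + 324)*(-51/8) = 289*(-51/8) = -14739/8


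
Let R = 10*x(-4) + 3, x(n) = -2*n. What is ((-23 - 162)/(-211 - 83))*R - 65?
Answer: -3755/294 ≈ -12.772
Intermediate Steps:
R = 83 (R = 10*(-2*(-4)) + 3 = 10*8 + 3 = 80 + 3 = 83)
((-23 - 162)/(-211 - 83))*R - 65 = ((-23 - 162)/(-211 - 83))*83 - 65 = -185/(-294)*83 - 65 = -185*(-1/294)*83 - 65 = (185/294)*83 - 65 = 15355/294 - 65 = -3755/294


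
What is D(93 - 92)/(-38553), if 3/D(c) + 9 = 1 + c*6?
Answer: 1/25702 ≈ 3.8907e-5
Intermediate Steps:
D(c) = 3/(-8 + 6*c) (D(c) = 3/(-9 + (1 + c*6)) = 3/(-9 + (1 + 6*c)) = 3/(-8 + 6*c))
D(93 - 92)/(-38553) = (3/(2*(-4 + 3*(93 - 92))))/(-38553) = (3/(2*(-4 + 3*1)))*(-1/38553) = (3/(2*(-4 + 3)))*(-1/38553) = ((3/2)/(-1))*(-1/38553) = ((3/2)*(-1))*(-1/38553) = -3/2*(-1/38553) = 1/25702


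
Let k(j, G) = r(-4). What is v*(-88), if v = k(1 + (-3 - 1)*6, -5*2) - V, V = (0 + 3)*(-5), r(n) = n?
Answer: -968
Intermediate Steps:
k(j, G) = -4
V = -15 (V = 3*(-5) = -15)
v = 11 (v = -4 - 1*(-15) = -4 + 15 = 11)
v*(-88) = 11*(-88) = -968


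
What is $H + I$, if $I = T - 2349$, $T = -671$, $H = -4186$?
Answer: $-7206$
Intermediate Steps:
$I = -3020$ ($I = -671 - 2349 = -3020$)
$H + I = -4186 - 3020 = -7206$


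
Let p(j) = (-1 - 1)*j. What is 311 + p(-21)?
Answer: 353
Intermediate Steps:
p(j) = -2*j
311 + p(-21) = 311 - 2*(-21) = 311 + 42 = 353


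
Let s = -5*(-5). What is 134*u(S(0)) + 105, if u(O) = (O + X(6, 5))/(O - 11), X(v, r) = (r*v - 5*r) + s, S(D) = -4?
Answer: -1909/15 ≈ -127.27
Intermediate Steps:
s = 25
X(v, r) = 25 - 5*r + r*v (X(v, r) = (r*v - 5*r) + 25 = (-5*r + r*v) + 25 = 25 - 5*r + r*v)
u(O) = (30 + O)/(-11 + O) (u(O) = (O + (25 - 5*5 + 5*6))/(O - 11) = (O + (25 - 25 + 30))/(-11 + O) = (O + 30)/(-11 + O) = (30 + O)/(-11 + O))
134*u(S(0)) + 105 = 134*((30 - 4)/(-11 - 4)) + 105 = 134*(26/(-15)) + 105 = 134*(-1/15*26) + 105 = 134*(-26/15) + 105 = -3484/15 + 105 = -1909/15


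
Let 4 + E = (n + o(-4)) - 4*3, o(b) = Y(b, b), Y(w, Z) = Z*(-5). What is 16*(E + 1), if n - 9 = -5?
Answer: 144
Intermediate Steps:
n = 4 (n = 9 - 5 = 4)
Y(w, Z) = -5*Z
o(b) = -5*b
E = 8 (E = -4 + ((4 - 5*(-4)) - 4*3) = -4 + ((4 + 20) - 12) = -4 + (24 - 12) = -4 + 12 = 8)
16*(E + 1) = 16*(8 + 1) = 16*9 = 144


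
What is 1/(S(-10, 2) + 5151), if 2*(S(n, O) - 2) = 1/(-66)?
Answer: 132/680195 ≈ 0.00019406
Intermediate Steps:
S(n, O) = 263/132 (S(n, O) = 2 + (1/2)/(-66) = 2 + (1/2)*(-1/66) = 2 - 1/132 = 263/132)
1/(S(-10, 2) + 5151) = 1/(263/132 + 5151) = 1/(680195/132) = 132/680195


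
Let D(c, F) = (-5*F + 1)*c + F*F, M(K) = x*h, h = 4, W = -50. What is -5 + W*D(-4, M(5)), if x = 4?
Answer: -28605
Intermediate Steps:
M(K) = 16 (M(K) = 4*4 = 16)
D(c, F) = F² + c*(1 - 5*F) (D(c, F) = (1 - 5*F)*c + F² = c*(1 - 5*F) + F² = F² + c*(1 - 5*F))
-5 + W*D(-4, M(5)) = -5 - 50*(-4 + 16² - 5*16*(-4)) = -5 - 50*(-4 + 256 + 320) = -5 - 50*572 = -5 - 28600 = -28605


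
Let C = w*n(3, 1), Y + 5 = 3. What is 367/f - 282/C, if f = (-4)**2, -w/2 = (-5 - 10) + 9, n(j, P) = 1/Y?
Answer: 1119/16 ≈ 69.938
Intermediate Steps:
Y = -2 (Y = -5 + 3 = -2)
n(j, P) = -1/2 (n(j, P) = 1/(-2) = -1/2)
w = 12 (w = -2*((-5 - 10) + 9) = -2*(-15 + 9) = -2*(-6) = 12)
f = 16
C = -6 (C = 12*(-1/2) = -6)
367/f - 282/C = 367/16 - 282/(-6) = 367*(1/16) - 282*(-1/6) = 367/16 + 47 = 1119/16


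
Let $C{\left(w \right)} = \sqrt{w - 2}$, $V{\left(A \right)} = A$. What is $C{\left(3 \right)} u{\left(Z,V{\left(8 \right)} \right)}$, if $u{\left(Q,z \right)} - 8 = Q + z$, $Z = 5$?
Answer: $21$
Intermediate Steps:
$u{\left(Q,z \right)} = 8 + Q + z$ ($u{\left(Q,z \right)} = 8 + \left(Q + z\right) = 8 + Q + z$)
$C{\left(w \right)} = \sqrt{-2 + w}$
$C{\left(3 \right)} u{\left(Z,V{\left(8 \right)} \right)} = \sqrt{-2 + 3} \left(8 + 5 + 8\right) = \sqrt{1} \cdot 21 = 1 \cdot 21 = 21$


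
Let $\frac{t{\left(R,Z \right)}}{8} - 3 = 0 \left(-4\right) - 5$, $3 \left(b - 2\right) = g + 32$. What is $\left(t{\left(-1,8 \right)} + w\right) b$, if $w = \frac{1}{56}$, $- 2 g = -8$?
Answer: $- \frac{895}{4} \approx -223.75$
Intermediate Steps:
$g = 4$ ($g = \left(- \frac{1}{2}\right) \left(-8\right) = 4$)
$w = \frac{1}{56} \approx 0.017857$
$b = 14$ ($b = 2 + \frac{4 + 32}{3} = 2 + \frac{1}{3} \cdot 36 = 2 + 12 = 14$)
$t{\left(R,Z \right)} = -16$ ($t{\left(R,Z \right)} = 24 + 8 \left(0 \left(-4\right) - 5\right) = 24 + 8 \left(0 - 5\right) = 24 + 8 \left(-5\right) = 24 - 40 = -16$)
$\left(t{\left(-1,8 \right)} + w\right) b = \left(-16 + \frac{1}{56}\right) 14 = \left(- \frac{895}{56}\right) 14 = - \frac{895}{4}$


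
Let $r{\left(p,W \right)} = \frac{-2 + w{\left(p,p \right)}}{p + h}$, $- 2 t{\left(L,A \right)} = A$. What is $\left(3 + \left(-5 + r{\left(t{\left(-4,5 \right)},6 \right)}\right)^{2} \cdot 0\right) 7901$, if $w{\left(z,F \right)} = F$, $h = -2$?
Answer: $23703$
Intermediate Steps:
$t{\left(L,A \right)} = - \frac{A}{2}$
$r{\left(p,W \right)} = 1$ ($r{\left(p,W \right)} = \frac{-2 + p}{p - 2} = \frac{-2 + p}{-2 + p} = 1$)
$\left(3 + \left(-5 + r{\left(t{\left(-4,5 \right)},6 \right)}\right)^{2} \cdot 0\right) 7901 = \left(3 + \left(-5 + 1\right)^{2} \cdot 0\right) 7901 = \left(3 + \left(-4\right)^{2} \cdot 0\right) 7901 = \left(3 + 16 \cdot 0\right) 7901 = \left(3 + 0\right) 7901 = 3 \cdot 7901 = 23703$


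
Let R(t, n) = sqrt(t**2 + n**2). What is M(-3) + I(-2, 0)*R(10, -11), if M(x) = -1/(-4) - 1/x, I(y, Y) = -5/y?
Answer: 7/12 + 5*sqrt(221)/2 ≈ 37.749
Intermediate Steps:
R(t, n) = sqrt(n**2 + t**2)
M(x) = 1/4 - 1/x (M(x) = -1*(-1/4) - 1/x = 1/4 - 1/x)
M(-3) + I(-2, 0)*R(10, -11) = (1/4)*(-4 - 3)/(-3) + (-5/(-2))*sqrt((-11)**2 + 10**2) = (1/4)*(-1/3)*(-7) + (-5*(-1/2))*sqrt(121 + 100) = 7/12 + 5*sqrt(221)/2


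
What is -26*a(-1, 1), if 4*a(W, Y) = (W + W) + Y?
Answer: 13/2 ≈ 6.5000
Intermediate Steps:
a(W, Y) = W/2 + Y/4 (a(W, Y) = ((W + W) + Y)/4 = (2*W + Y)/4 = (Y + 2*W)/4 = W/2 + Y/4)
-26*a(-1, 1) = -26*((½)*(-1) + (¼)*1) = -26*(-½ + ¼) = -26*(-¼) = 13/2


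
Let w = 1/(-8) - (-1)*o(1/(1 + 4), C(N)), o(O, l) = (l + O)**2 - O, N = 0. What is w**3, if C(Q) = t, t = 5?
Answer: 152530088607/8000000 ≈ 19066.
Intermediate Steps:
C(Q) = 5
o(O, l) = (O + l)**2 - O
w = 5343/200 (w = 1/(-8) - (-1)*((1/(1 + 4) + 5)**2 - 1/(1 + 4)) = -1/8 - (-1)*((1/5 + 5)**2 - 1/5) = -1/8 - (-1)*((1/5 + 5)**2 - 1*1/5) = -1/8 - (-1)*((26/5)**2 - 1/5) = -1/8 - (-1)*(676/25 - 1/5) = -1/8 - (-1)*671/25 = -1/8 - 1*(-671/25) = -1/8 + 671/25 = 5343/200 ≈ 26.715)
w**3 = (5343/200)**3 = 152530088607/8000000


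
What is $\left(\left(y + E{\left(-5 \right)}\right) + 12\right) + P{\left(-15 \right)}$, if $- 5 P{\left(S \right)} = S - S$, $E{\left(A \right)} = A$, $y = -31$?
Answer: $-24$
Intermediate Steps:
$P{\left(S \right)} = 0$ ($P{\left(S \right)} = - \frac{S - S}{5} = \left(- \frac{1}{5}\right) 0 = 0$)
$\left(\left(y + E{\left(-5 \right)}\right) + 12\right) + P{\left(-15 \right)} = \left(\left(-31 - 5\right) + 12\right) + 0 = \left(-36 + 12\right) + 0 = -24 + 0 = -24$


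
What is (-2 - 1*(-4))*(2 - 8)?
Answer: -12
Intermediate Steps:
(-2 - 1*(-4))*(2 - 8) = (-2 + 4)*(-6) = 2*(-6) = -12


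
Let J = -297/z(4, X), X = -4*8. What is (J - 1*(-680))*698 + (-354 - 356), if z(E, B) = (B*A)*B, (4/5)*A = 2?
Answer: 606526747/1280 ≈ 4.7385e+5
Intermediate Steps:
A = 5/2 (A = (5/4)*2 = 5/2 ≈ 2.5000)
X = -32
z(E, B) = 5*B**2/2 (z(E, B) = (B*(5/2))*B = (5*B/2)*B = 5*B**2/2)
J = -297/2560 (J = -297/((5/2)*(-32)**2) = -297/((5/2)*1024) = -297/2560 ≈ -0.11602)
(J - 1*(-680))*698 + (-354 - 356) = (-297/2560 - 1*(-680))*698 + (-354 - 356) = (-297/2560 + 680)*698 - 710 = (1740503/2560)*698 - 710 = 607435547/1280 - 710 = 606526747/1280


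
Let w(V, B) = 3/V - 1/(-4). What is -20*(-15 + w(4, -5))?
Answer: 280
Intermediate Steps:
w(V, B) = ¼ + 3/V (w(V, B) = 3/V - 1*(-¼) = 3/V + ¼ = ¼ + 3/V)
-20*(-15 + w(4, -5)) = -20*(-15 + (¼)*(12 + 4)/4) = -20*(-15 + (¼)*(¼)*16) = -20*(-15 + 1) = -20*(-14) = 280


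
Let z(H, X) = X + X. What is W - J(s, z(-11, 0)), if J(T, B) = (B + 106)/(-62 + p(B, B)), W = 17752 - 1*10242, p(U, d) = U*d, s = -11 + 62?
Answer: 232863/31 ≈ 7511.7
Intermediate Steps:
z(H, X) = 2*X
s = 51
W = 7510 (W = 17752 - 10242 = 7510)
J(T, B) = (106 + B)/(-62 + B²) (J(T, B) = (B + 106)/(-62 + B*B) = (106 + B)/(-62 + B²))
W - J(s, z(-11, 0)) = 7510 - (106 + 2*0)/(-62 + (2*0)²) = 7510 - (106 + 0)/(-62 + 0²) = 7510 - 106/(-62 + 0) = 7510 - 106/(-62) = 7510 - (-1)*106/62 = 7510 - 1*(-53/31) = 7510 + 53/31 = 232863/31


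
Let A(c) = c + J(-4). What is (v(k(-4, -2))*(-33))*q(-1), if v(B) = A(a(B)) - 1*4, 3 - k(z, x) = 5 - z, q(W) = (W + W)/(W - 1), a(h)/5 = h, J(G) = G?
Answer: 1254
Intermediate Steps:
a(h) = 5*h
q(W) = 2*W/(-1 + W) (q(W) = (2*W)/(-1 + W) = 2*W/(-1 + W))
A(c) = -4 + c (A(c) = c - 4 = -4 + c)
k(z, x) = -2 + z (k(z, x) = 3 - (5 - z) = 3 + (-5 + z) = -2 + z)
v(B) = -8 + 5*B (v(B) = (-4 + 5*B) - 1*4 = (-4 + 5*B) - 4 = -8 + 5*B)
(v(k(-4, -2))*(-33))*q(-1) = ((-8 + 5*(-2 - 4))*(-33))*(2*(-1)/(-1 - 1)) = ((-8 + 5*(-6))*(-33))*(2*(-1)/(-2)) = ((-8 - 30)*(-33))*(2*(-1)*(-½)) = -38*(-33)*1 = 1254*1 = 1254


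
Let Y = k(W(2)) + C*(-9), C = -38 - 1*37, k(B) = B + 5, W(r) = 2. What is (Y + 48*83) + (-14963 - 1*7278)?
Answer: -17575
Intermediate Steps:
k(B) = 5 + B
C = -75 (C = -38 - 37 = -75)
Y = 682 (Y = (5 + 2) - 75*(-9) = 7 + 675 = 682)
(Y + 48*83) + (-14963 - 1*7278) = (682 + 48*83) + (-14963 - 1*7278) = (682 + 3984) + (-14963 - 7278) = 4666 - 22241 = -17575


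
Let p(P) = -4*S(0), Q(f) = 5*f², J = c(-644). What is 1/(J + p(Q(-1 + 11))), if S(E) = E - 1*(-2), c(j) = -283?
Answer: -1/291 ≈ -0.0034364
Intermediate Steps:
J = -283
S(E) = 2 + E (S(E) = E + 2 = 2 + E)
p(P) = -8 (p(P) = -4*(2 + 0) = -4*2 = -8)
1/(J + p(Q(-1 + 11))) = 1/(-283 - 8) = 1/(-291) = -1/291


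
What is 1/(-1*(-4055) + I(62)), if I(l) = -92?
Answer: 1/3963 ≈ 0.00025233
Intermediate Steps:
1/(-1*(-4055) + I(62)) = 1/(-1*(-4055) - 92) = 1/(4055 - 92) = 1/3963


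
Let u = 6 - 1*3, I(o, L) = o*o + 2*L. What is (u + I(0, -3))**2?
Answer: 9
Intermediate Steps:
I(o, L) = o**2 + 2*L
u = 3 (u = 6 - 3 = 3)
(u + I(0, -3))**2 = (3 + (0**2 + 2*(-3)))**2 = (3 + (0 - 6))**2 = (3 - 6)**2 = (-3)**2 = 9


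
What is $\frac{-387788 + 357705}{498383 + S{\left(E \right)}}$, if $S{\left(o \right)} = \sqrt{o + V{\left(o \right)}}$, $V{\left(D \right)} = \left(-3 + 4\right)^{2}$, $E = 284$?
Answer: $- \frac{14992855789}{248385614404} + \frac{30083 \sqrt{285}}{248385614404} \approx -0.060359$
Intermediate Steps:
$V{\left(D \right)} = 1$ ($V{\left(D \right)} = 1^{2} = 1$)
$S{\left(o \right)} = \sqrt{1 + o}$ ($S{\left(o \right)} = \sqrt{o + 1} = \sqrt{1 + o}$)
$\frac{-387788 + 357705}{498383 + S{\left(E \right)}} = \frac{-387788 + 357705}{498383 + \sqrt{1 + 284}} = - \frac{30083}{498383 + \sqrt{285}}$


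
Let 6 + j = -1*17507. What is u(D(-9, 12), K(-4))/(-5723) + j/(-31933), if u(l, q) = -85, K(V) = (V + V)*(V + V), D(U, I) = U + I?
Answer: 102941204/182752559 ≈ 0.56328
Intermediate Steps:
D(U, I) = I + U
K(V) = 4*V**2 (K(V) = (2*V)*(2*V) = 4*V**2)
j = -17513 (j = -6 - 1*17507 = -6 - 17507 = -17513)
u(D(-9, 12), K(-4))/(-5723) + j/(-31933) = -85/(-5723) - 17513/(-31933) = -85*(-1/5723) - 17513*(-1/31933) = 85/5723 + 17513/31933 = 102941204/182752559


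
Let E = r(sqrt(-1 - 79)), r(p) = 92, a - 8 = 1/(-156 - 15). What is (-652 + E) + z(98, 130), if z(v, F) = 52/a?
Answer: -756628/1367 ≈ -553.50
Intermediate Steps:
a = 1367/171 (a = 8 + 1/(-156 - 15) = 8 + 1/(-171) = 8 - 1/171 = 1367/171 ≈ 7.9941)
E = 92
z(v, F) = 8892/1367 (z(v, F) = 52/(1367/171) = 52*(171/1367) = 8892/1367)
(-652 + E) + z(98, 130) = (-652 + 92) + 8892/1367 = -560 + 8892/1367 = -756628/1367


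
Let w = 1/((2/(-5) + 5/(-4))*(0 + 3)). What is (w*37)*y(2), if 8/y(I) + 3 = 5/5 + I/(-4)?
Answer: 2368/99 ≈ 23.919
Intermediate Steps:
y(I) = 8/(-2 - I/4) (y(I) = 8/(-3 + (5/5 + I/(-4))) = 8/(-3 + (5*(⅕) + I*(-¼))) = 8/(-3 + (1 - I/4)) = 8/(-2 - I/4))
w = -20/99 (w = 1/((2*(-⅕) + 5*(-¼))*3) = 1/((-⅖ - 5/4)*3) = 1/(-33/20*3) = 1/(-99/20) = -20/99 ≈ -0.20202)
(w*37)*y(2) = (-20/99*37)*(-32/(8 + 2)) = -(-23680)/(99*10) = -740/99*(-16/5) = 2368/99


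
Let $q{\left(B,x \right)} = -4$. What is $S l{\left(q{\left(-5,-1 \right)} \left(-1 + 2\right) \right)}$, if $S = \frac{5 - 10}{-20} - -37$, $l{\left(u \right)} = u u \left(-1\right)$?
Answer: $-596$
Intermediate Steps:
$l{\left(u \right)} = - u^{2}$ ($l{\left(u \right)} = u^{2} \left(-1\right) = - u^{2}$)
$S = \frac{149}{4}$ ($S = \left(5 - 10\right) \left(- \frac{1}{20}\right) + 37 = \left(-5\right) \left(- \frac{1}{20}\right) + 37 = \frac{1}{4} + 37 = \frac{149}{4} \approx 37.25$)
$S l{\left(q{\left(-5,-1 \right)} \left(-1 + 2\right) \right)} = \frac{149 \left(- \left(- 4 \left(-1 + 2\right)\right)^{2}\right)}{4} = \frac{149 \left(- \left(\left(-4\right) 1\right)^{2}\right)}{4} = \frac{149 \left(- \left(-4\right)^{2}\right)}{4} = \frac{149 \left(\left(-1\right) 16\right)}{4} = \frac{149}{4} \left(-16\right) = -596$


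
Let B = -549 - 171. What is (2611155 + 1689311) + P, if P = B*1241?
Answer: 3406946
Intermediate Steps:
B = -720
P = -893520 (P = -720*1241 = -893520)
(2611155 + 1689311) + P = (2611155 + 1689311) - 893520 = 4300466 - 893520 = 3406946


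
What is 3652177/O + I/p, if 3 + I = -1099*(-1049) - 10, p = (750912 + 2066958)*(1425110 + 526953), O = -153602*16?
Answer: -10044690124132554377/6759298730783580960 ≈ -1.4861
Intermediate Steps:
O = -2457632
p = 5500659765810 (p = 2817870*1952063 = 5500659765810)
I = 1152838 (I = -3 + (-1099*(-1049) - 10) = -3 + (1152851 - 10) = -3 + 1152841 = 1152838)
3652177/O + I/p = 3652177/(-2457632) + 1152838/5500659765810 = 3652177*(-1/2457632) + 1152838*(1/5500659765810) = -3652177/2457632 + 576419/2750329882905 = -10044690124132554377/6759298730783580960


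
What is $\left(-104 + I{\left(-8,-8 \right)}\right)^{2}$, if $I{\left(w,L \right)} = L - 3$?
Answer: $13225$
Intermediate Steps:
$I{\left(w,L \right)} = -3 + L$
$\left(-104 + I{\left(-8,-8 \right)}\right)^{2} = \left(-104 - 11\right)^{2} = \left(-115\right)^{2} = 13225$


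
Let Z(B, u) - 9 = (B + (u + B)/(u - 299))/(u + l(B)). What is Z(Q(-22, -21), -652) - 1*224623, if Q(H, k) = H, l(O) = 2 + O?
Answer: -17943062245/79884 ≈ -2.2461e+5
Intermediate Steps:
Z(B, u) = 9 + (B + (B + u)/(-299 + u))/(2 + B + u) (Z(B, u) = 9 + (B + (u + B)/(u - 299))/(u + (2 + B)) = 9 + (B + (B + u)/(-299 + u))/(2 + B + u))
Z(Q(-22, -21), -652) - 1*224623 = (-5382 - 2989*(-22) - 2672*(-652) + 9*(-652)² + 10*(-22)*(-652))/(-598 + (-652)² - 299*(-22) - 297*(-652) - 22*(-652)) - 1*224623 = (-5382 + 65758 + 1742144 + 9*425104 + 143440)/(-598 + 425104 + 6578 + 193644 + 14344) - 224623 = (-5382 + 65758 + 1742144 + 3825936 + 143440)/639072 - 224623 = (1/639072)*5771896 - 224623 = 721487/79884 - 224623 = -17943062245/79884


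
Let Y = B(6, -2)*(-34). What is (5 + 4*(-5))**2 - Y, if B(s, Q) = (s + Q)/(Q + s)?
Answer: 259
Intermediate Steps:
B(s, Q) = 1 (B(s, Q) = (Q + s)/(Q + s) = 1)
Y = -34 (Y = 1*(-34) = -34)
(5 + 4*(-5))**2 - Y = (5 + 4*(-5))**2 - 1*(-34) = (5 - 20)**2 + 34 = (-15)**2 + 34 = 225 + 34 = 259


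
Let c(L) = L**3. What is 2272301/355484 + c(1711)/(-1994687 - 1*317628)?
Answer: -61219343714441/28344516740 ≈ -2159.8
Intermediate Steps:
2272301/355484 + c(1711)/(-1994687 - 1*317628) = 2272301/355484 + 1711**3/(-1994687 - 1*317628) = 2272301*(1/355484) + 5008988431/(-1994687 - 317628) = 2272301/355484 + 5008988431/(-2312315) = 2272301/355484 + 5008988431*(-1/2312315) = 2272301/355484 - 172723739/79735 = -61219343714441/28344516740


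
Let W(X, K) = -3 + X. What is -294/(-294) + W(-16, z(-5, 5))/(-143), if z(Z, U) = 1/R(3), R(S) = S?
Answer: 162/143 ≈ 1.1329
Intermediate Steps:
z(Z, U) = ⅓ (z(Z, U) = 1/3 = ⅓)
-294/(-294) + W(-16, z(-5, 5))/(-143) = -294/(-294) + (-3 - 16)/(-143) = -294*(-1/294) - 19*(-1/143) = 1 + 19/143 = 162/143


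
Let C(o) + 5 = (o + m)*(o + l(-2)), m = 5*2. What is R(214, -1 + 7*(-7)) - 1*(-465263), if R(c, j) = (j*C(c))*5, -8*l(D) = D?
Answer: -11531487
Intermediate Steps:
m = 10
l(D) = -D/8
C(o) = -5 + (10 + o)*(1/4 + o) (C(o) = -5 + (o + 10)*(o - 1/8*(-2)) = -5 + (10 + o)*(o + 1/4) = -5 + (10 + o)*(1/4 + o))
R(c, j) = 5*j*(-5/2 + c**2 + 41*c/4) (R(c, j) = (j*(-5/2 + c**2 + 41*c/4))*5 = 5*j*(-5/2 + c**2 + 41*c/4))
R(214, -1 + 7*(-7)) - 1*(-465263) = 5*(-1 + 7*(-7))*(-10 + 4*214**2 + 41*214)/4 - 1*(-465263) = 5*(-1 - 49)*(-10 + 4*45796 + 8774)/4 + 465263 = (5/4)*(-50)*(-10 + 183184 + 8774) + 465263 = (5/4)*(-50)*191948 + 465263 = -11996750 + 465263 = -11531487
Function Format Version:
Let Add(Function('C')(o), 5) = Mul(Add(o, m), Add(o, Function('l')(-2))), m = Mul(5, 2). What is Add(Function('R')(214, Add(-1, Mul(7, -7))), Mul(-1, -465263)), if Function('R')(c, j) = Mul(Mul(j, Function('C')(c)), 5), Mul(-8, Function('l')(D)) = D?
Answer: -11531487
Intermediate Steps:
m = 10
Function('l')(D) = Mul(Rational(-1, 8), D)
Function('C')(o) = Add(-5, Mul(Add(10, o), Add(Rational(1, 4), o))) (Function('C')(o) = Add(-5, Mul(Add(o, 10), Add(o, Mul(Rational(-1, 8), -2)))) = Add(-5, Mul(Add(10, o), Add(o, Rational(1, 4)))) = Add(-5, Mul(Add(10, o), Add(Rational(1, 4), o))))
Function('R')(c, j) = Mul(5, j, Add(Rational(-5, 2), Pow(c, 2), Mul(Rational(41, 4), c))) (Function('R')(c, j) = Mul(Mul(j, Add(Rational(-5, 2), Pow(c, 2), Mul(Rational(41, 4), c))), 5) = Mul(5, j, Add(Rational(-5, 2), Pow(c, 2), Mul(Rational(41, 4), c))))
Add(Function('R')(214, Add(-1, Mul(7, -7))), Mul(-1, -465263)) = Add(Mul(Rational(5, 4), Add(-1, Mul(7, -7)), Add(-10, Mul(4, Pow(214, 2)), Mul(41, 214))), Mul(-1, -465263)) = Add(Mul(Rational(5, 4), Add(-1, -49), Add(-10, Mul(4, 45796), 8774)), 465263) = Add(Mul(Rational(5, 4), -50, Add(-10, 183184, 8774)), 465263) = Add(Mul(Rational(5, 4), -50, 191948), 465263) = Add(-11996750, 465263) = -11531487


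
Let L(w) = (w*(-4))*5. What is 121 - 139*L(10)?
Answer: 27921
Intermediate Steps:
L(w) = -20*w (L(w) = -4*w*5 = -20*w)
121 - 139*L(10) = 121 - (-2780)*10 = 121 - 139*(-200) = 121 + 27800 = 27921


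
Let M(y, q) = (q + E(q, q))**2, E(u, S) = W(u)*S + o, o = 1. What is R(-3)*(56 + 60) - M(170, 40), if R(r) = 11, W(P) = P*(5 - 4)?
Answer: -2691605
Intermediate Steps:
W(P) = P (W(P) = P*1 = P)
E(u, S) = 1 + S*u (E(u, S) = u*S + 1 = S*u + 1 = 1 + S*u)
M(y, q) = (1 + q + q**2)**2 (M(y, q) = (q + (1 + q*q))**2 = (q + (1 + q**2))**2 = (1 + q + q**2)**2)
R(-3)*(56 + 60) - M(170, 40) = 11*(56 + 60) - (1 + 40 + 40**2)**2 = 11*116 - (1 + 40 + 1600)**2 = 1276 - 1*1641**2 = 1276 - 1*2692881 = 1276 - 2692881 = -2691605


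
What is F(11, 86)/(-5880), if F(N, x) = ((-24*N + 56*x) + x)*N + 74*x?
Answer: -28691/2940 ≈ -9.7589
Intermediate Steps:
F(N, x) = 74*x + N*(-24*N + 57*x) (F(N, x) = (-24*N + 57*x)*N + 74*x = N*(-24*N + 57*x) + 74*x = 74*x + N*(-24*N + 57*x))
F(11, 86)/(-5880) = (-24*11**2 + 74*86 + 57*11*86)/(-5880) = (-24*121 + 6364 + 53922)*(-1/5880) = (-2904 + 6364 + 53922)*(-1/5880) = 57382*(-1/5880) = -28691/2940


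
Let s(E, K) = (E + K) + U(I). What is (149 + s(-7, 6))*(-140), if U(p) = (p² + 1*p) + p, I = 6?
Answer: -27440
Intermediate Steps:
U(p) = p² + 2*p (U(p) = (p² + p) + p = (p + p²) + p = p² + 2*p)
s(E, K) = 48 + E + K (s(E, K) = (E + K) + 6*(2 + 6) = (E + K) + 6*8 = (E + K) + 48 = 48 + E + K)
(149 + s(-7, 6))*(-140) = (149 + (48 - 7 + 6))*(-140) = (149 + 47)*(-140) = 196*(-140) = -27440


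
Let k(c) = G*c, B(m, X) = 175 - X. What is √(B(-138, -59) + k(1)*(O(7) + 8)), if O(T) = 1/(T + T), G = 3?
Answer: √50610/14 ≈ 16.069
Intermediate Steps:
O(T) = 1/(2*T)
k(c) = 3*c
√(B(-138, -59) + k(1)*(O(7) + 8)) = √((175 - 1*(-59)) + (3*1)*((½)/7 + 8)) = √((175 + 59) + 3*((½)*(⅐) + 8)) = √(234 + 3*(1/14 + 8)) = √(234 + 3*(113/14)) = √(234 + 339/14) = √(3615/14) = √50610/14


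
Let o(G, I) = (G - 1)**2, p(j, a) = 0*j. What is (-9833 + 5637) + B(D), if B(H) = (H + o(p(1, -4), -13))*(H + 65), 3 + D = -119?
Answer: 2701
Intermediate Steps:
p(j, a) = 0
o(G, I) = (-1 + G)**2
D = -122 (D = -3 - 119 = -122)
B(H) = (1 + H)*(65 + H) (B(H) = (H + (-1 + 0)**2)*(H + 65) = (H + (-1)**2)*(65 + H) = (H + 1)*(65 + H) = (1 + H)*(65 + H))
(-9833 + 5637) + B(D) = (-9833 + 5637) + (65 + (-122)**2 + 66*(-122)) = -4196 + (65 + 14884 - 8052) = -4196 + 6897 = 2701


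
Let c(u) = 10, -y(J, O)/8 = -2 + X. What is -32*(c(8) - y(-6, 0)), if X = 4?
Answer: -832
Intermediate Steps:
y(J, O) = -16 (y(J, O) = -8*(-2 + 4) = -8*2 = -16)
-32*(c(8) - y(-6, 0)) = -32*(10 - 1*(-16)) = -32*(10 + 16) = -32*26 = -832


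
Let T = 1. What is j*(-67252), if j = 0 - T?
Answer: 67252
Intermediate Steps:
j = -1 (j = 0 - 1*1 = 0 - 1 = -1)
j*(-67252) = -1*(-67252) = 67252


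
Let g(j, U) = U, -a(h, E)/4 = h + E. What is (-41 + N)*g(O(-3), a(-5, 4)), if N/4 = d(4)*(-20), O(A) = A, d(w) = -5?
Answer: 1436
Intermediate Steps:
a(h, E) = -4*E - 4*h (a(h, E) = -4*(h + E) = -4*(E + h) = -4*E - 4*h)
N = 400 (N = 4*(-5*(-20)) = 4*100 = 400)
(-41 + N)*g(O(-3), a(-5, 4)) = (-41 + 400)*(-4*4 - 4*(-5)) = 359*(-16 + 20) = 359*4 = 1436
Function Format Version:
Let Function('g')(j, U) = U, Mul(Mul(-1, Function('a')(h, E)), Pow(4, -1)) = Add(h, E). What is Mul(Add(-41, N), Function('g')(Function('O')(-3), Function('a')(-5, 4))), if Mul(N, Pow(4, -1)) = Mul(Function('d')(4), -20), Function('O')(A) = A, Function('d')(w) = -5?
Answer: 1436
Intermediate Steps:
Function('a')(h, E) = Add(Mul(-4, E), Mul(-4, h)) (Function('a')(h, E) = Mul(-4, Add(h, E)) = Mul(-4, Add(E, h)) = Add(Mul(-4, E), Mul(-4, h)))
N = 400 (N = Mul(4, Mul(-5, -20)) = Mul(4, 100) = 400)
Mul(Add(-41, N), Function('g')(Function('O')(-3), Function('a')(-5, 4))) = Mul(Add(-41, 400), Add(Mul(-4, 4), Mul(-4, -5))) = Mul(359, Add(-16, 20)) = Mul(359, 4) = 1436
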